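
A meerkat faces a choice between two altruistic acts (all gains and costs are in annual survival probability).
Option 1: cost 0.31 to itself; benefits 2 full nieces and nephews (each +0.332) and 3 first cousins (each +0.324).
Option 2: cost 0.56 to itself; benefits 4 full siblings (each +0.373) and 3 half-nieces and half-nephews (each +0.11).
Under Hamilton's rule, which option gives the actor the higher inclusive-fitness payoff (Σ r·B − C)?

Option 2

Option 1: r to a full niece or nephew = 0.25.
Option 1: r to a first cousin = 0.125.
Option 1: Σ r·B − C = (2·0.25·0.332 + 3·0.125·0.324) − 0.31 = -0.0225.
Option 2: r to a full sibling = 0.5.
Option 2: r to a half-niece or half-nephew = 0.125.
Option 2: Σ r·B − C = (4·0.5·0.373 + 3·0.125·0.11) − 0.56 = 0.22725.
Option 2 has the higher net inclusive-fitness payoff.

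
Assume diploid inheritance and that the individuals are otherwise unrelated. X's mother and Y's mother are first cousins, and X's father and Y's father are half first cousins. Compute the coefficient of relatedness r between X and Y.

With two independent routes of shared ancestry, r is the sum of the two contributions.
X and Y are related in two ways: second cousins through their mothers (r = 1/32) and half second cousins through their fathers (r = 1/64).
r = 1/32 + 1/64 = 3/64 = 0.046875.

0.046875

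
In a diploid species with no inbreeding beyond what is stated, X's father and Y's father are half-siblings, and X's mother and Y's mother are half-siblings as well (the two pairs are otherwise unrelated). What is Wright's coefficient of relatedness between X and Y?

Independent pedigree routes through distinct common ancestors add.
X and Y are related in two ways: half first cousins through their fathers (r = 1/16) and half first cousins through their mothers (r = 1/16).
r = 1/16 + 1/16 = 1/8 = 0.125.

0.125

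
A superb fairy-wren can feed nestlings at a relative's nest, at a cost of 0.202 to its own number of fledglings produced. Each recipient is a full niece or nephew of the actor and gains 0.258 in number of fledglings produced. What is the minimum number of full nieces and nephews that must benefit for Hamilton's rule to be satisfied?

4

r to a full niece or nephew = 1/4 (full aunt/uncle↔niece/nephew: two paths of length 3 through the shared grandparent pair: r = 2·(1/2)^3 = 1/4).
Hamilton's rule: n·r·B > C  ⇒  n > C/(r·B) = 0.202/(0.25·0.258) = 3.132.
The smallest integer exceeding 3.132 is 4.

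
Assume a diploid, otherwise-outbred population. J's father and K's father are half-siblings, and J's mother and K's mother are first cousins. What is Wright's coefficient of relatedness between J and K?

Independent pedigree routes through distinct common ancestors add.
J and K are related in two ways: half first cousins through their fathers (r = 1/16) and second cousins through their mothers (r = 1/32).
r = 1/16 + 1/32 = 3/32 = 0.09375.

0.09375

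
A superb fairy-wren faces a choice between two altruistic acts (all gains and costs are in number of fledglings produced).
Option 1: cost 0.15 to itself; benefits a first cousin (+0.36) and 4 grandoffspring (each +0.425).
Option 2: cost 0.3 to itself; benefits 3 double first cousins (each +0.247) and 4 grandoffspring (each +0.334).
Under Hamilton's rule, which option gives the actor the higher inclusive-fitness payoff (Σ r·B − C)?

Option 1

Option 1: r to a first cousin = 0.125.
Option 1: r to a grandoffspring = 0.25.
Option 1: Σ r·B − C = (1·0.125·0.36 + 4·0.25·0.425) − 0.15 = 0.32.
Option 2: r to a double first cousin = 0.25.
Option 2: r to a grandoffspring = 0.25.
Option 2: Σ r·B − C = (3·0.25·0.247 + 4·0.25·0.334) − 0.3 = 0.21925.
Option 1 has the higher net inclusive-fitness payoff.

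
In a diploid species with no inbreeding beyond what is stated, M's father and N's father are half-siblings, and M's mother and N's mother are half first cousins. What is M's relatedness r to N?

0.078125

Independent pedigree routes through distinct common ancestors add.
M and N are related in two ways: half first cousins through their fathers (r = 1/16) and half second cousins through their mothers (r = 1/64).
r = 1/16 + 1/64 = 0.078125.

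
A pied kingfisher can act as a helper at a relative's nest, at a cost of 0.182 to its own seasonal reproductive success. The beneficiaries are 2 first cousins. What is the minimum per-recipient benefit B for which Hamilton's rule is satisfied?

0.728

r to a first cousin = 1/8 (first cousins share one grandparent pair — two paths of length 4: r = 2·(1/2)^4 = 1/8).
Hamilton's rule with n recipients of equal r: n·r·B > C, so B > C/(n·r) = 0.182/(2·0.125) = 0.728.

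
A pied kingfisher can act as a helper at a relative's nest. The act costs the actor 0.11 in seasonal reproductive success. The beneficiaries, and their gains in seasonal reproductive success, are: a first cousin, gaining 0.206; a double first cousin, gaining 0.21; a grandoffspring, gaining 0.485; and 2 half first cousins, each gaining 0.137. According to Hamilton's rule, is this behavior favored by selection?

Yes

Hamilton's rule: the trait is favored when the sum of r·B over every recipient exceeds the actor's cost C.
r to a first cousin = 1/8 (first cousins share one grandparent pair — two paths of length 4: r = 2·(1/2)^4 = 1/8).
r to a double first cousin = 0.25 (double first cousins share both grandparent pairs — four paths of length 4: r = 4·(1/2)^4 = 1/4).
r to a grandoffspring = 0.25 (two parent–offspring links: r = (1/2)^2 = 1/4).
r to a half first cousin = 0.0625 (half first cousins share one grandparent — one path of length 4: r = (1/2)^4 = 1/16).
Summing one r·B term per recipient: 1·0.125·0.206 + 1·0.25·0.21 + 1·0.25·0.485 + 2·0.0625·0.137 = 0.216625.
0.216625 > 0.11: the indirect benefit exceeds the cost.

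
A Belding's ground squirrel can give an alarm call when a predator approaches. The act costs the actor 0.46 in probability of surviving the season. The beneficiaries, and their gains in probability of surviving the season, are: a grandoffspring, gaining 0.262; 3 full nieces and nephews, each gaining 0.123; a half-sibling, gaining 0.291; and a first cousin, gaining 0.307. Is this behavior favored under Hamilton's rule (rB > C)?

No

Hamilton's rule: the trait is favored when the sum of r·B over every recipient exceeds the actor's cost C.
r to a grandoffspring = 0.25 (two parent–offspring links: r = (1/2)^2 = 1/4).
r to a full niece or nephew = 0.25 (full aunt/uncle↔niece/nephew: two paths of length 3 through the shared grandparent pair: r = 2·(1/2)^3 = 1/4).
r to a half-sibling = 1/4 (half-sibs share one parent — one path of length 2: r = (1/2)^2 = 1/4).
r to a first cousin = 1/8 (first cousins share one grandparent pair — two paths of length 4: r = 2·(1/2)^4 = 1/8).
Summing one r·B term per recipient: 1·0.25·0.262 + 3·0.25·0.123 + 1·0.25·0.291 + 1·0.125·0.307 = 0.268875.
0.268875 < 0.46: the indirect benefit is less than the cost.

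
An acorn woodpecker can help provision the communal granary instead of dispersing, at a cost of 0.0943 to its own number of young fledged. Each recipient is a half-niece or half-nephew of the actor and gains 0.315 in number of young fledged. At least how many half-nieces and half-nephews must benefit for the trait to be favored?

3

r to a half-niece or half-nephew = 1/8 (half-aunt/uncle↔niece/nephew: one path of length 3: r = (1/2)^3 = 1/8).
Hamilton's rule: n·r·B > C  ⇒  n > C/(r·B) = 0.0943/(0.125·0.315) = 2.395.
The smallest integer exceeding 2.395 is 3.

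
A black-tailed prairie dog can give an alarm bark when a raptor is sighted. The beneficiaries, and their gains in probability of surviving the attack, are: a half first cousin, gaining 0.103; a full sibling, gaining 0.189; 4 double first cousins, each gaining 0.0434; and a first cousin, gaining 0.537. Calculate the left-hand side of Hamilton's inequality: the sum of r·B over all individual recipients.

0.2114625

r to a half first cousin = 1/16 (half first cousins share one grandparent — one path of length 4: r = (1/2)^4 = 1/16).
r to a full sibling = 1/2 (full sibs share both parents — two paths of length 2: r = 2·(1/2)^2 = 1/2).
r to a double first cousin = 0.25 (double first cousins share both grandparent pairs — four paths of length 4: r = 4·(1/2)^4 = 1/4).
r to a first cousin = 0.125 (first cousins share one grandparent pair — two paths of length 4: r = 2·(1/2)^4 = 1/8).
Summing one r·B term per recipient: 1·0.0625·0.103 + 1·0.5·0.189 + 4·0.25·0.0434 + 1·0.125·0.537 = 0.2114625.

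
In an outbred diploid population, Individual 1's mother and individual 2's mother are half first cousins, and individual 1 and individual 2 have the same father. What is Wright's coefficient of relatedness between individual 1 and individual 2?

Wright's path rule: contributions from independent ancestry routes add.
Individual 1 and individual 2 are related in two ways: half second cousins through their mothers (r = 1/64) and half-sibs through their shared father (r = 1/4).
r = 1/64 + 1/4 = 0.265625.

0.265625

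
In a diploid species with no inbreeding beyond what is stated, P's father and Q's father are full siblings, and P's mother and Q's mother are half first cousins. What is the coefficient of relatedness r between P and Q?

0.140625

Wright's path rule: contributions from independent ancestry routes add.
P and Q are related in two ways: first cousins through their fathers (r = 1/8) and half second cousins through their mothers (r = 1/64).
r = 1/8 + 1/64 = 9/64 = 0.140625.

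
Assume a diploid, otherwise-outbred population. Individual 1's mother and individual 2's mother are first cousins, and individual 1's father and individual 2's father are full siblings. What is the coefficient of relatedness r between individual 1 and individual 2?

Relatedness sums over independent paths through distinct common ancestors.
Individual 1 and individual 2 are related in two ways: second cousins through their mothers (r = 1/32) and first cousins through their fathers (r = 1/8).
r = 1/32 + 1/8 = 0.15625.

0.15625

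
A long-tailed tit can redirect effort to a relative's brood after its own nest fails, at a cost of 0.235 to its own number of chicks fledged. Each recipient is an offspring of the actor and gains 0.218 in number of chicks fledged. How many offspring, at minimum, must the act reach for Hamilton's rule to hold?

r to an offspring = 0.5 (one parent–offspring link: r = (1/2)^1 = 1/2).
Hamilton's rule: n·r·B > C  ⇒  n > C/(r·B) = 0.235/(0.5·0.218) = 2.156.
The smallest integer exceeding 2.156 is 3.

3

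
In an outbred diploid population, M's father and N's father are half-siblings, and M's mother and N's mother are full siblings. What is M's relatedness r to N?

0.1875

Wright's path rule: contributions from independent ancestry routes add.
M and N are related in two ways: half first cousins through their fathers (r = 1/16) and first cousins through their mothers (r = 1/8).
r = 1/16 + 1/8 = 0.1875.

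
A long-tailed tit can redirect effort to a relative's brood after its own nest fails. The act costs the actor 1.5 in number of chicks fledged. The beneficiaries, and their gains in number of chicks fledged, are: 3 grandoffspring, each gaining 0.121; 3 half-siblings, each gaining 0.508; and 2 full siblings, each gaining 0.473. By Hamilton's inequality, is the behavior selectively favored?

No

Hamilton's rule: the trait is favored when the sum of r·B over every recipient exceeds the actor's cost C.
r to a grandoffspring = 0.25 (two parent–offspring links: r = (1/2)^2 = 1/4).
r to a half-sibling = 0.25 (half-sibs share one parent — one path of length 2: r = (1/2)^2 = 1/4).
r to a full sibling = 0.5 (full sibs share both parents — two paths of length 2: r = 2·(1/2)^2 = 1/2).
Summing one r·B term per recipient: 3·0.25·0.121 + 3·0.25·0.508 + 2·0.5·0.473 = 0.94475.
0.94475 < 1.5: the indirect benefit is less than the cost.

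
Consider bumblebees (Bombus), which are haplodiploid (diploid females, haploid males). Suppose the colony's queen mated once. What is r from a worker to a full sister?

0.75

Haplodiploid full sisters inherit their father's entire haploid genome identically (contributing 1/2) and on average half of their mother's contribution (1/2 · 1/2 = 1/4); r = 1/2 + 1/4 = 3/4.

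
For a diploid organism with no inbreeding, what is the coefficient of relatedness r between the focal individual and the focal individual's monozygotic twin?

Each parent–offspring link contributes a factor of 1/2, and independent paths through distinct common ancestors add.
Monozygotic twins share every allele identical by descent: r = 1.

1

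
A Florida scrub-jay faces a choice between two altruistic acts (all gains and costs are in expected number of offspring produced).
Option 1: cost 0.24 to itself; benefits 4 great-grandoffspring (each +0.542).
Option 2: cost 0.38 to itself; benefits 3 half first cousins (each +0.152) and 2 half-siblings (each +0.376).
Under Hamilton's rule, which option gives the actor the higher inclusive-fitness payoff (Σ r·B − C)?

Option 1

Option 1: r to a great-grandoffspring = 0.125.
Option 1: Σ r·B − C = (4·0.125·0.542) − 0.24 = 0.031.
Option 2: r to a half first cousin = 0.0625.
Option 2: r to a half-sibling = 0.25.
Option 2: Σ r·B − C = (3·0.0625·0.152 + 2·0.25·0.376) − 0.38 = -0.1635.
Option 1 has the higher net inclusive-fitness payoff.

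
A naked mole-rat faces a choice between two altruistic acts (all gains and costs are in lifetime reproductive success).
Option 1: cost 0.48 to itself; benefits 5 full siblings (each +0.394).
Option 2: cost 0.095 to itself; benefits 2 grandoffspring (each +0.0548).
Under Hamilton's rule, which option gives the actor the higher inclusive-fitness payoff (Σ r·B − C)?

Option 1: r to a full sibling = 0.5.
Option 1: Σ r·B − C = (5·0.5·0.394) − 0.48 = 0.505.
Option 2: r to a grandoffspring = 0.25.
Option 2: Σ r·B − C = (2·0.25·0.0548) − 0.095 = -0.0676.
Option 1 has the higher net inclusive-fitness payoff.

Option 1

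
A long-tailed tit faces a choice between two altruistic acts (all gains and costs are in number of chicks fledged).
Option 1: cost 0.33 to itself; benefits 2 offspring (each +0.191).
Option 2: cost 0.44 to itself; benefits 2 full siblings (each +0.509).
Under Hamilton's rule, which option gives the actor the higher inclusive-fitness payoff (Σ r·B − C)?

Option 1: r to an offspring = 0.5.
Option 1: Σ r·B − C = (2·0.5·0.191) − 0.33 = -0.139.
Option 2: r to a full sibling = 0.5.
Option 2: Σ r·B − C = (2·0.5·0.509) − 0.44 = 0.069.
Option 2 has the higher net inclusive-fitness payoff.

Option 2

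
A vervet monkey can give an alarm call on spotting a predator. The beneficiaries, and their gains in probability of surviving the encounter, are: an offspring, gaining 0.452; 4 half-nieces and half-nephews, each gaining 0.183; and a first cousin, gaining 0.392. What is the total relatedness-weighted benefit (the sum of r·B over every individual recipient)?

0.3665

r to an offspring = 0.5 (one parent–offspring link: r = (1/2)^1 = 1/2).
r to a half-niece or half-nephew = 0.125 (half-aunt/uncle↔niece/nephew: one path of length 3: r = (1/2)^3 = 1/8).
r to a first cousin = 0.125 (first cousins share one grandparent pair — two paths of length 4: r = 2·(1/2)^4 = 1/8).
Summing one r·B term per recipient: 1·0.5·0.452 + 4·0.125·0.183 + 1·0.125·0.392 = 0.3665.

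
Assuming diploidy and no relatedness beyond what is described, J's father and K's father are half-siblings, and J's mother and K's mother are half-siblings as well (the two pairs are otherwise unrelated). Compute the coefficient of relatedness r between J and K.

Independent pedigree routes through distinct common ancestors add.
J and K are related in two ways: half first cousins through their fathers (r = 1/16) and half first cousins through their mothers (r = 1/16).
r = 1/16 + 1/16 = 0.125.

0.125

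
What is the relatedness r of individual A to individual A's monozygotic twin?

1

Each parent–offspring link contributes a factor of 1/2, and independent paths through distinct common ancestors add.
Monozygotic twins share every allele identical by descent: r = 1.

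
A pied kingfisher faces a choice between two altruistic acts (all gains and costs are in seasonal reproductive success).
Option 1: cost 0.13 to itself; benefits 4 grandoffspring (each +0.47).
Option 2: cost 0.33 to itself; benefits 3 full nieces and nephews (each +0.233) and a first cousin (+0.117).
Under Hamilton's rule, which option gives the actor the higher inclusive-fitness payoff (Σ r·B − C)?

Option 1

Option 1: r to a grandoffspring = 0.25.
Option 1: Σ r·B − C = (4·0.25·0.47) − 0.13 = 0.34.
Option 2: r to a full niece or nephew = 0.25.
Option 2: r to a first cousin = 0.125.
Option 2: Σ r·B − C = (3·0.25·0.233 + 1·0.125·0.117) − 0.33 = -0.140625.
Option 1 has the higher net inclusive-fitness payoff.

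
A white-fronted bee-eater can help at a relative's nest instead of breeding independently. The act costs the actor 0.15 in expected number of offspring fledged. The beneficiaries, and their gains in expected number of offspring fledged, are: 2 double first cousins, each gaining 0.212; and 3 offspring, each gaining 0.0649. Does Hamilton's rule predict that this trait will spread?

Hamilton's rule: the trait is favored when the sum of r·B over every recipient exceeds the actor's cost C.
r to a double first cousin = 0.25 (double first cousins share both grandparent pairs — four paths of length 4: r = 4·(1/2)^4 = 1/4).
r to an offspring = 0.5 (one parent–offspring link: r = (1/2)^1 = 1/2).
Summing one r·B term per recipient: 2·0.25·0.212 + 3·0.5·0.0649 = 0.20335.
0.20335 > 0.15: the indirect benefit exceeds the cost.

Yes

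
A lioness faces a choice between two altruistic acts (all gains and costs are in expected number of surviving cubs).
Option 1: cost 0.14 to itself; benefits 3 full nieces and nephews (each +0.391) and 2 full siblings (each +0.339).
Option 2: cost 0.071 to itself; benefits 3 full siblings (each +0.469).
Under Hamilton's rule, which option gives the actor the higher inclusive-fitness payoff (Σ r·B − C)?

Option 2

Option 1: r to a full niece or nephew = 0.25.
Option 1: r to a full sibling = 0.5.
Option 1: Σ r·B − C = (3·0.25·0.391 + 2·0.5·0.339) − 0.14 = 0.49225.
Option 2: r to a full sibling = 0.5.
Option 2: Σ r·B − C = (3·0.5·0.469) − 0.071 = 0.6325.
Option 2 has the higher net inclusive-fitness payoff.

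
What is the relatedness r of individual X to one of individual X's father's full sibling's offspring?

Each parent–offspring link contributes a factor of 1/2, and independent paths through distinct common ancestors add.
First cousins share one grandparent pair — two paths of length 4: r = 2·(1/2)^4 = 1/8.

0.125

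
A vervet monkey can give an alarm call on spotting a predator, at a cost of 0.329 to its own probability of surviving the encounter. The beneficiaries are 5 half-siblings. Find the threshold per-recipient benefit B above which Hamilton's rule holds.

0.2632

r to a half-sibling = 0.25 (half-sibs share one parent — one path of length 2: r = (1/2)^2 = 1/4).
Hamilton's rule with n recipients of equal r: n·r·B > C, so B > C/(n·r) = 0.329/(5·0.25) = 0.2632.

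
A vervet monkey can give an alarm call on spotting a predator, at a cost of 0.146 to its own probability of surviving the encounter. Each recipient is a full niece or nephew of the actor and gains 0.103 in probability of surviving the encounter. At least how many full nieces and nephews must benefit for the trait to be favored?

6

r to a full niece or nephew = 0.25 (full aunt/uncle↔niece/nephew: two paths of length 3 through the shared grandparent pair: r = 2·(1/2)^3 = 1/4).
Hamilton's rule: n·r·B > C  ⇒  n > C/(r·B) = 0.146/(0.25·0.103) = 5.67.
The smallest integer exceeding 5.67 is 6.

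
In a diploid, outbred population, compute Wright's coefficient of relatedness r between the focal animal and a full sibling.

Each parent–offspring link contributes a factor of 1/2, and independent paths through distinct common ancestors add.
Full sibs share both parents — two paths of length 2: r = 2·(1/2)^2 = 1/2.

0.5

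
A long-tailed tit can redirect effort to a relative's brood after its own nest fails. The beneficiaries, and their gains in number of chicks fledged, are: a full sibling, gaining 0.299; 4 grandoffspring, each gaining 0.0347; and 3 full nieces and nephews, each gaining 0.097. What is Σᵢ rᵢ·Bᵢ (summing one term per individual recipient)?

r to a full sibling = 1/2 (full sibs share both parents — two paths of length 2: r = 2·(1/2)^2 = 1/2).
r to a grandoffspring = 1/4 (two parent–offspring links: r = (1/2)^2 = 1/4).
r to a full niece or nephew = 0.25 (full aunt/uncle↔niece/nephew: two paths of length 3 through the shared grandparent pair: r = 2·(1/2)^3 = 1/4).
Summing one r·B term per recipient: 1·0.5·0.299 + 4·0.25·0.0347 + 3·0.25·0.097 = 0.25695.

0.25695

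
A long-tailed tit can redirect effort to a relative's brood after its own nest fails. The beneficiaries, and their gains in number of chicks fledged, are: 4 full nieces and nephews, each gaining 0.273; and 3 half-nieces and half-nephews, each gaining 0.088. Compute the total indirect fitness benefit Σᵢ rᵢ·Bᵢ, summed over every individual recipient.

r to a full niece or nephew = 1/4 (full aunt/uncle↔niece/nephew: two paths of length 3 through the shared grandparent pair: r = 2·(1/2)^3 = 1/4).
r to a half-niece or half-nephew = 0.125 (half-aunt/uncle↔niece/nephew: one path of length 3: r = (1/2)^3 = 1/8).
Summing one r·B term per recipient: 4·0.25·0.273 + 3·0.125·0.088 = 0.306.

0.306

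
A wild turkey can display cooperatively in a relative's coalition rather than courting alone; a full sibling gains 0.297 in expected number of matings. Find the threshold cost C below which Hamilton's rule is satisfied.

0.1485

r to a full sibling = 0.5 (full sibs share both parents — two paths of length 2: r = 2·(1/2)^2 = 1/2).
Hamilton's rule: n·r·B > C, so the trait is favored while C < n·r·B = 1·0.5·0.297 = 0.1485.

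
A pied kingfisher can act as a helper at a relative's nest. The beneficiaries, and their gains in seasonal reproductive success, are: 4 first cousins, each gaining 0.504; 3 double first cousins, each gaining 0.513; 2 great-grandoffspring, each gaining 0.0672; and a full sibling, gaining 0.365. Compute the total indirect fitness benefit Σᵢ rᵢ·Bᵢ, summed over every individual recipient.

r to a first cousin = 0.125 (first cousins share one grandparent pair — two paths of length 4: r = 2·(1/2)^4 = 1/8).
r to a double first cousin = 1/4 (double first cousins share both grandparent pairs — four paths of length 4: r = 4·(1/2)^4 = 1/4).
r to a great-grandoffspring = 0.125 (three parent–offspring links: r = (1/2)^3 = 1/8).
r to a full sibling = 1/2 (full sibs share both parents — two paths of length 2: r = 2·(1/2)^2 = 1/2).
Summing one r·B term per recipient: 4·0.125·0.504 + 3·0.25·0.513 + 2·0.125·0.0672 + 1·0.5·0.365 = 0.83605.

0.83605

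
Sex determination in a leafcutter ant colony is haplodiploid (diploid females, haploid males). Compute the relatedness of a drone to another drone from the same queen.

Haploid brothers each carry a random half of the queen's diploid genome, so on average they share half: r = 1/2.

0.5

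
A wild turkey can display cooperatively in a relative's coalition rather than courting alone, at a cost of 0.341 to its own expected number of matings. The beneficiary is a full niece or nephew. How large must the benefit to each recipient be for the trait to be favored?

r to a full niece or nephew = 1/4 (full aunt/uncle↔niece/nephew: two paths of length 3 through the shared grandparent pair: r = 2·(1/2)^3 = 1/4).
Hamilton's rule with n recipients of equal r: n·r·B > C, so B > C/(n·r) = 0.341/(1·0.25) = 1.364.

1.364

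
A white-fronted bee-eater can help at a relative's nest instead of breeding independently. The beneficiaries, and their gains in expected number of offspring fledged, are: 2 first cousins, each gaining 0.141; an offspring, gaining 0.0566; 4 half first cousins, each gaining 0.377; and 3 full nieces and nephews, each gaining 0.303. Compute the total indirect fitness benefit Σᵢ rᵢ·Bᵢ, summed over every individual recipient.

r to a first cousin = 0.125 (first cousins share one grandparent pair — two paths of length 4: r = 2·(1/2)^4 = 1/8).
r to an offspring = 1/2 (one parent–offspring link: r = (1/2)^1 = 1/2).
r to a half first cousin = 0.0625 (half first cousins share one grandparent — one path of length 4: r = (1/2)^4 = 1/16).
r to a full niece or nephew = 0.25 (full aunt/uncle↔niece/nephew: two paths of length 3 through the shared grandparent pair: r = 2·(1/2)^3 = 1/4).
Summing one r·B term per recipient: 2·0.125·0.141 + 1·0.5·0.0566 + 4·0.0625·0.377 + 3·0.25·0.303 = 0.38505.

0.38505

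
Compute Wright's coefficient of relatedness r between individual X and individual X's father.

0.5

Each parent–offspring link contributes a factor of 1/2, and independent paths through distinct common ancestors add.
One parent–offspring link: r = (1/2)^1 = 1/2.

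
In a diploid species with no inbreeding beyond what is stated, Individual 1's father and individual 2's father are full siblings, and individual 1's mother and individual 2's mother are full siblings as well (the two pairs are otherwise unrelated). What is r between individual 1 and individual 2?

0.25

With two independent routes of shared ancestry, r is the sum of the two contributions.
Individual 1 and individual 2 are related in two ways: first cousins through their fathers (r = 1/8) and first cousins through their mothers (r = 1/8) — i.e. double first cousins.
r = 1/8 + 1/8 = 0.25.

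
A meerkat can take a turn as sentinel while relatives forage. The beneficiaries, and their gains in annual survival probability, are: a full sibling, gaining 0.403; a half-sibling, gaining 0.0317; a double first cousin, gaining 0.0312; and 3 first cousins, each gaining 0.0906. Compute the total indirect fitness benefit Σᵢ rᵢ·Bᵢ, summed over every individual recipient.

0.2512

r to a full sibling = 0.5 (full sibs share both parents — two paths of length 2: r = 2·(1/2)^2 = 1/2).
r to a half-sibling = 1/4 (half-sibs share one parent — one path of length 2: r = (1/2)^2 = 1/4).
r to a double first cousin = 0.25 (double first cousins share both grandparent pairs — four paths of length 4: r = 4·(1/2)^4 = 1/4).
r to a first cousin = 0.125 (first cousins share one grandparent pair — two paths of length 4: r = 2·(1/2)^4 = 1/8).
Summing one r·B term per recipient: 1·0.5·0.403 + 1·0.25·0.0317 + 1·0.25·0.0312 + 3·0.125·0.0906 = 0.2512.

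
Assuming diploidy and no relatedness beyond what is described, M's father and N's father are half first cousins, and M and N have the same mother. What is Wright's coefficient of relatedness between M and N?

0.265625

With two independent routes of shared ancestry, r is the sum of the two contributions.
M and N are related in two ways: half second cousins through their fathers (r = 1/64) and half-sibs through their shared mother (r = 1/4).
r = 1/64 + 1/4 = 17/64 = 0.265625.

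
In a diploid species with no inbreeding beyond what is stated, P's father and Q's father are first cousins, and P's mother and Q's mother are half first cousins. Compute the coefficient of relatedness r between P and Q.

Wright's path rule: contributions from independent ancestry routes add.
P and Q are related in two ways: second cousins through their fathers (r = 1/32) and half second cousins through their mothers (r = 1/64).
r = 1/32 + 1/64 = 3/64 = 0.046875.

0.046875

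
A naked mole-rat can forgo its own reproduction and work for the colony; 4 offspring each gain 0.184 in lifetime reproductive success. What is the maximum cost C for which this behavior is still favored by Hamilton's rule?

0.368

r to an offspring = 1/2 (one parent–offspring link: r = (1/2)^1 = 1/2).
Hamilton's rule: n·r·B > C, so the trait is favored while C < n·r·B = 4·0.5·0.184 = 0.368.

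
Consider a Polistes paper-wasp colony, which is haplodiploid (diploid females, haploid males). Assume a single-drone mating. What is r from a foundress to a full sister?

Haplodiploid full sisters inherit their father's entire haploid genome identically (contributing 1/2) and on average half of their mother's contribution (1/2 · 1/2 = 1/4); r = 1/2 + 1/4 = 3/4.

0.75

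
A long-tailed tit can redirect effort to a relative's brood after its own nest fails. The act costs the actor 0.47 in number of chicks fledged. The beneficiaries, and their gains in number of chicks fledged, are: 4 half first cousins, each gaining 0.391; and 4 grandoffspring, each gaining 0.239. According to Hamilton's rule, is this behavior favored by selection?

Hamilton's rule: the trait is favored when the sum of r·B over every recipient exceeds the actor's cost C.
r to a half first cousin = 0.0625 (half first cousins share one grandparent — one path of length 4: r = (1/2)^4 = 1/16).
r to a grandoffspring = 0.25 (two parent–offspring links: r = (1/2)^2 = 1/4).
Summing one r·B term per recipient: 4·0.0625·0.391 + 4·0.25·0.239 = 0.33675.
0.33675 < 0.47: the indirect benefit is less than the cost.

No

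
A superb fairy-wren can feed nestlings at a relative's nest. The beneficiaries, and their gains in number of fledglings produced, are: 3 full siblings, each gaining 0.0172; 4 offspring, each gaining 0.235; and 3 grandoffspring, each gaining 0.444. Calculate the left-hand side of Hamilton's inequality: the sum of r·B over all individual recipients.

0.8288

r to a full sibling = 0.5 (full sibs share both parents — two paths of length 2: r = 2·(1/2)^2 = 1/2).
r to an offspring = 1/2 (one parent–offspring link: r = (1/2)^1 = 1/2).
r to a grandoffspring = 1/4 (two parent–offspring links: r = (1/2)^2 = 1/4).
Summing one r·B term per recipient: 3·0.5·0.0172 + 4·0.5·0.235 + 3·0.25·0.444 = 0.8288.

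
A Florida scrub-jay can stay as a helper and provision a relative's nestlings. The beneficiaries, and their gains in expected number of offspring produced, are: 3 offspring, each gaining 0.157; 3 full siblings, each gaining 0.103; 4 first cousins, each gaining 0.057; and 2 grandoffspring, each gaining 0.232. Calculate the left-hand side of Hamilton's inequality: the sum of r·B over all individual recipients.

0.5345

r to an offspring = 1/2 (one parent–offspring link: r = (1/2)^1 = 1/2).
r to a full sibling = 0.5 (full sibs share both parents — two paths of length 2: r = 2·(1/2)^2 = 1/2).
r to a first cousin = 0.125 (first cousins share one grandparent pair — two paths of length 4: r = 2·(1/2)^4 = 1/8).
r to a grandoffspring = 0.25 (two parent–offspring links: r = (1/2)^2 = 1/4).
Summing one r·B term per recipient: 3·0.5·0.157 + 3·0.5·0.103 + 4·0.125·0.057 + 2·0.25·0.232 = 0.5345.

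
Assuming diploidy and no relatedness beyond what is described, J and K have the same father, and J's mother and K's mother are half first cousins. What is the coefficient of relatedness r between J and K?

0.265625

Independent pedigree routes through distinct common ancestors add.
J and K are related in two ways: half-sibs through their shared father (r = 1/4) and half second cousins through their mothers (r = 1/64).
r = 1/4 + 1/64 = 0.265625.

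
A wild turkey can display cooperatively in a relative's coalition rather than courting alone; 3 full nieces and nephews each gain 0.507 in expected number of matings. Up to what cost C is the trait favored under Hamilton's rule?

0.38025

r to a full niece or nephew = 0.25 (full aunt/uncle↔niece/nephew: two paths of length 3 through the shared grandparent pair: r = 2·(1/2)^3 = 1/4).
Hamilton's rule: n·r·B > C, so the trait is favored while C < n·r·B = 3·0.25·0.507 = 0.38025.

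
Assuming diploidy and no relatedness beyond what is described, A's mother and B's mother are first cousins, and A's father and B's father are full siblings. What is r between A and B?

0.15625

With two independent routes of shared ancestry, r is the sum of the two contributions.
A and B are related in two ways: second cousins through their mothers (r = 1/32) and first cousins through their fathers (r = 1/8).
r = 1/32 + 1/8 = 5/32 = 0.15625.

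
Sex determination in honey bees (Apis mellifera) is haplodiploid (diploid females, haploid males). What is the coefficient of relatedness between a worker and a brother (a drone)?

0.25

Her haploid brother carries none of their father's genes and a random half of their mother's genome; that half matches the maternal half of her own genome with probability 1/2: r = 1/2 · 1/2 = 1/4.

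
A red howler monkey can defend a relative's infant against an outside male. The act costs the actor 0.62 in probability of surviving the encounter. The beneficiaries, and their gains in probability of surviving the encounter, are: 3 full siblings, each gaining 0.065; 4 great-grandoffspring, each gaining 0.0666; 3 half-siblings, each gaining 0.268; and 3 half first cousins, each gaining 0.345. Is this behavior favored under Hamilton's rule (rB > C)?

Hamilton's rule: the trait is favored when the sum of r·B over every recipient exceeds the actor's cost C.
r to a full sibling = 1/2 (full sibs share both parents — two paths of length 2: r = 2·(1/2)^2 = 1/2).
r to a great-grandoffspring = 0.125 (three parent–offspring links: r = (1/2)^3 = 1/8).
r to a half-sibling = 0.25 (half-sibs share one parent — one path of length 2: r = (1/2)^2 = 1/4).
r to a half first cousin = 1/16 (half first cousins share one grandparent — one path of length 4: r = (1/2)^4 = 1/16).
Summing one r·B term per recipient: 3·0.5·0.065 + 4·0.125·0.0666 + 3·0.25·0.268 + 3·0.0625·0.345 = 0.3964875.
0.3964875 < 0.62: the indirect benefit is less than the cost.

No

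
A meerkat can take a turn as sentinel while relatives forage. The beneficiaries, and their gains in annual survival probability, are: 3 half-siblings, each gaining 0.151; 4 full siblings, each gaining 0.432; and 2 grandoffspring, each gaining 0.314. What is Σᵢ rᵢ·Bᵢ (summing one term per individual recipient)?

1.13425

r to a half-sibling = 1/4 (half-sibs share one parent — one path of length 2: r = (1/2)^2 = 1/4).
r to a full sibling = 1/2 (full sibs share both parents — two paths of length 2: r = 2·(1/2)^2 = 1/2).
r to a grandoffspring = 0.25 (two parent–offspring links: r = (1/2)^2 = 1/4).
Summing one r·B term per recipient: 3·0.25·0.151 + 4·0.5·0.432 + 2·0.25·0.314 = 1.13425.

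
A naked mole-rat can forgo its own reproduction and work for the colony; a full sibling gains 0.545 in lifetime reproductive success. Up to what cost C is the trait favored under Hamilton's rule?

0.2725

r to a full sibling = 0.5 (full sibs share both parents — two paths of length 2: r = 2·(1/2)^2 = 1/2).
Hamilton's rule: n·r·B > C, so the trait is favored while C < n·r·B = 1·0.5·0.545 = 0.2725.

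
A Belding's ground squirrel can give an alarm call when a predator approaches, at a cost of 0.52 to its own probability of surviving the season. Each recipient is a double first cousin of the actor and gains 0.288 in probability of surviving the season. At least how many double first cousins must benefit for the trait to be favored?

r to a double first cousin = 1/4 (double first cousins share both grandparent pairs — four paths of length 4: r = 4·(1/2)^4 = 1/4).
Hamilton's rule: n·r·B > C  ⇒  n > C/(r·B) = 0.52/(0.25·0.288) = 7.222.
The smallest integer exceeding 7.222 is 8.

8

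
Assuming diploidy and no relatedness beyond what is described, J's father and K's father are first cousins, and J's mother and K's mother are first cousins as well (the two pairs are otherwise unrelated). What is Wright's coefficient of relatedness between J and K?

0.0625

Independent pedigree routes through distinct common ancestors add.
J and K are related in two ways: second cousins through their fathers (r = 1/32) and second cousins through their mothers (r = 1/32).
r = 1/32 + 1/32 = 0.0625.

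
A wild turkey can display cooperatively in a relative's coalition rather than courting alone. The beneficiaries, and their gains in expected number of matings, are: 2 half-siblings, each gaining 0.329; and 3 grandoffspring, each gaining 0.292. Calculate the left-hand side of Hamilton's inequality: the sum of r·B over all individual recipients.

r to a half-sibling = 0.25 (half-sibs share one parent — one path of length 2: r = (1/2)^2 = 1/4).
r to a grandoffspring = 1/4 (two parent–offspring links: r = (1/2)^2 = 1/4).
Summing one r·B term per recipient: 2·0.25·0.329 + 3·0.25·0.292 = 0.3835.

0.3835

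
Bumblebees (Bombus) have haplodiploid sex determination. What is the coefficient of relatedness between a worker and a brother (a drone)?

0.25

Her haploid brother carries none of their father's genes and a random half of their mother's genome; that half matches the maternal half of her own genome with probability 1/2: r = 1/2 · 1/2 = 1/4.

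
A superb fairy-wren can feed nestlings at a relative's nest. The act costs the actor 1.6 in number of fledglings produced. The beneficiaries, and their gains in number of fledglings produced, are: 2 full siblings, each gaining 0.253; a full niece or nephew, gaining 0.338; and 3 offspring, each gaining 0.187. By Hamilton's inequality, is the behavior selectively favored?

No

Hamilton's rule: the trait is favored when the sum of r·B over every recipient exceeds the actor's cost C.
r to a full sibling = 0.5 (full sibs share both parents — two paths of length 2: r = 2·(1/2)^2 = 1/2).
r to a full niece or nephew = 0.25 (full aunt/uncle↔niece/nephew: two paths of length 3 through the shared grandparent pair: r = 2·(1/2)^3 = 1/4).
r to an offspring = 1/2 (one parent–offspring link: r = (1/2)^1 = 1/2).
Summing one r·B term per recipient: 2·0.5·0.253 + 1·0.25·0.338 + 3·0.5·0.187 = 0.618.
0.618 < 1.6: the indirect benefit is less than the cost.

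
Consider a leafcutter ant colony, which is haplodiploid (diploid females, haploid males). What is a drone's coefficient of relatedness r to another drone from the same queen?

0.5

Haploid brothers each carry a random half of the queen's diploid genome, so on average they share half: r = 1/2.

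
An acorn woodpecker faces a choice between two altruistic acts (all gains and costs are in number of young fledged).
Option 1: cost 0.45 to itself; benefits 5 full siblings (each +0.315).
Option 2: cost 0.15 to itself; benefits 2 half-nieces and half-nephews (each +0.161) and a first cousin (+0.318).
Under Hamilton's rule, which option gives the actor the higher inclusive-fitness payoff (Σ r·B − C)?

Option 1: r to a full sibling = 0.5.
Option 1: Σ r·B − C = (5·0.5·0.315) − 0.45 = 0.3375.
Option 2: r to a half-niece or half-nephew = 0.125.
Option 2: r to a first cousin = 0.125.
Option 2: Σ r·B − C = (2·0.125·0.161 + 1·0.125·0.318) − 0.15 = -0.07.
Option 1 has the higher net inclusive-fitness payoff.

Option 1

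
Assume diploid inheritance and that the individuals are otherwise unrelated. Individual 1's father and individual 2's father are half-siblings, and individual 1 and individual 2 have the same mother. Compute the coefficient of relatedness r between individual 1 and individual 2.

0.3125

With two independent routes of shared ancestry, r is the sum of the two contributions.
Individual 1 and individual 2 are related in two ways: half first cousins through their fathers (r = 1/16) and half-sibs through their shared mother (r = 1/4).
r = 1/16 + 1/4 = 0.3125.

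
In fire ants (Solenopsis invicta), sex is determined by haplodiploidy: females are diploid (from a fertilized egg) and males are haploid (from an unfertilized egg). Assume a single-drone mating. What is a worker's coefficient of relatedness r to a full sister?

Haplodiploid full sisters inherit their father's entire haploid genome identically (contributing 1/2) and on average half of their mother's contribution (1/2 · 1/2 = 1/4); r = 1/2 + 1/4 = 3/4.

0.75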